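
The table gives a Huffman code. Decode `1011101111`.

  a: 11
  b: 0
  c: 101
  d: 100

Read left to right; each codeword is recognised as soon as it completes (prefix code):
  101→c | 11→a | 0→b | 11→a | 11→a
Decoded message: cabaa

cabaa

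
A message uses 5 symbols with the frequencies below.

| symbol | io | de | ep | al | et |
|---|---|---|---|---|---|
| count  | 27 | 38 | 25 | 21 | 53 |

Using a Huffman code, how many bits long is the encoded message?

374

Build the Huffman tree bottom-up:
merge al(21) and ep(25): 46
merge io(27) and de(38): 65
merge 46 and et(53): 99
merge 65 and 99: 164
The encoded length is the sum of every internal node's weight: 46 + 65 + 99 + 164 = 374 bits.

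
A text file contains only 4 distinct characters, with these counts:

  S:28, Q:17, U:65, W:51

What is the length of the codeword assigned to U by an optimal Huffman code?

Repeatedly merge the two smallest:
merge Q(17) and S(28): 45
merge 45 and W(51): 96
merge U(65) and 96: 161
U is merged only at the final step, so code length = 1.

1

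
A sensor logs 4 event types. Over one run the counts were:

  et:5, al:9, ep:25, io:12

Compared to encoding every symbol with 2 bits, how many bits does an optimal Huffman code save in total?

11

Fixed-length: 2 bits × 51 symbols = 102 bits.
Huffman merges:
merge et(5) and al(9): 14
merge io(12) and 14: 26
merge ep(25) and 26: 51
Huffman total = 14 + 26 + 51 = 91 bits.
Saving = 102 − 91 = 11 bits.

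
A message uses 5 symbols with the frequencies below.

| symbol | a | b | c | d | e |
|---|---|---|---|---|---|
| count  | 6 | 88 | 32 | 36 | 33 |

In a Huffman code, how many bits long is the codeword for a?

3

Huffman merges, smallest pair first:
a(6) + c(32) → 38
e(33) + d(36) → 69
38 + 69 → 107
b(88) + 107 → 195
a's leaf is at depth 3, giving a 3-bit codeword.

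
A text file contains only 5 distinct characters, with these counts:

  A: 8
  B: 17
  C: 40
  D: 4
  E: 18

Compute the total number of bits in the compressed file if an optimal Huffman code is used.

Merge the two smallest weights repeatedly:
merge D(4) and A(8): 12
merge 12 and B(17): 29
merge E(18) and 29: 47
merge C(40) and 47: 87
Each symbol's bit-cost is frequency × depth; summing gives 175 bits (equivalently 12 + 29 + 47 + 87).

175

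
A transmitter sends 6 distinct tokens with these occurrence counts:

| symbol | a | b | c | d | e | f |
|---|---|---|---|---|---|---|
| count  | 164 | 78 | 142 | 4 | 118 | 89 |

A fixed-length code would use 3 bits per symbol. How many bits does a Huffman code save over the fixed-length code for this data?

Fixed-length: 3 bits × 595 symbols = 1785 bits.
Huffman merges:
combine d(4), b(78) → 82
combine 82, f(89) → 171
combine e(118), c(142) → 260
combine a(164), 171 → 335
combine 260, 335 → 595
Huffman total = 82 + 171 + 260 + 335 + 595 = 1443 bits.
Saving = 1785 − 1443 = 342 bits.

342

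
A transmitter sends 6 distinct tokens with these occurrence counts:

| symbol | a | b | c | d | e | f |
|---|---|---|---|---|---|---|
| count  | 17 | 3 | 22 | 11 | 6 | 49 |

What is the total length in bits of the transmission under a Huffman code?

Greedily combine the two least-frequent nodes:
combine b(3), e(6) → 9
combine 9, d(11) → 20
combine a(17), 20 → 37
combine c(22), 37 → 59
combine f(49), 59 → 108
Total encoded bits = sum of merged weights = 9 + 20 + 37 + 59 + 108 = 233.

233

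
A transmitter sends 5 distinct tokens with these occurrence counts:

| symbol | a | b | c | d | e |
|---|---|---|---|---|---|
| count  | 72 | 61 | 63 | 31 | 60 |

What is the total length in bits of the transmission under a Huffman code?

Merge the two smallest weights repeatedly:
d(31) + e(60) → 91
b(61) + c(63) → 124
a(72) + 91 → 163
124 + 163 → 287
Total encoded bits = sum of merged weights = 91 + 124 + 163 + 287 = 665.

665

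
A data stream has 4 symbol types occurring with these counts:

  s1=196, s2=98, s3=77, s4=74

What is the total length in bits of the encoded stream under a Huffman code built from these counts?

Greedily combine the two least-frequent nodes:
combine s4(74), s3(77) → 151
combine s2(98), 151 → 249
combine s1(196), 249 → 445
Total encoded bits = sum of merged weights = 151 + 249 + 445 = 845.

845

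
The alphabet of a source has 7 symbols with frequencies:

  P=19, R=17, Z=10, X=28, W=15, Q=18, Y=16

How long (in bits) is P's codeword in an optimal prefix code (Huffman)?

Build the tree from the bottom:
combine Z(10), W(15) → 25
combine Y(16), R(17) → 33
combine Q(18), P(19) → 37
combine 25, X(28) → 53
combine 33, 37 → 70
combine 53, 70 → 123
P sits 3 levels below the root, so its codeword is 3 bits.

3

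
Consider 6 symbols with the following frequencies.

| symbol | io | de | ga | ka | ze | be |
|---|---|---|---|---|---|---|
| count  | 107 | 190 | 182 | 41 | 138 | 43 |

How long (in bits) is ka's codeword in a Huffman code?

Huffman merges, smallest pair first:
combine ka(41), be(43) → 84
combine 84, io(107) → 191
combine ze(138), ga(182) → 320
combine de(190), 191 → 381
combine 320, 381 → 701
ka's leaf is at depth 4, giving a 4-bit codeword.

4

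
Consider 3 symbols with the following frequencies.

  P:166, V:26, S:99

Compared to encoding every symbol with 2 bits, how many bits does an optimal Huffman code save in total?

Fixed-length: 2 bits × 291 symbols = 582 bits.
Huffman merges:
combine V(26), S(99) → 125
combine 125, P(166) → 291
Huffman total = 125 + 291 = 416 bits.
Saving = 582 − 416 = 166 bits.

166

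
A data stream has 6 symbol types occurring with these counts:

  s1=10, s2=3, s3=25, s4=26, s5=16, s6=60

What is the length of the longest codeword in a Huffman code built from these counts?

Merge the two lowest-weight nodes at each step:
s2(3) + s1(10) → 13
13 + s5(16) → 29
s3(25) + s4(26) → 51
29 + 51 → 80
s6(60) + 80 → 140
Maximum depth reached is 4.

4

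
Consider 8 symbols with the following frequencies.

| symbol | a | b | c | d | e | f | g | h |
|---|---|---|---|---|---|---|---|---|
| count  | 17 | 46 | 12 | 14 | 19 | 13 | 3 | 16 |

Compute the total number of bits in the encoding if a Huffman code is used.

389

Greedily combine the two least-frequent nodes:
g(3) + c(12) → 15
f(13) + d(14) → 27
15 + h(16) → 31
a(17) + e(19) → 36
27 + 31 → 58
36 + b(46) → 82
58 + 82 → 140
Each symbol's bit-cost is frequency × depth; summing gives 389 bits (equivalently 15 + 27 + 31 + 36 + 58 + 82 + 140).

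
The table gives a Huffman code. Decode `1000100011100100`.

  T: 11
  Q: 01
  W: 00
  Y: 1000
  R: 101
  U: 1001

YYTUW

Read left to right; each codeword is recognised as soon as it completes (prefix code):
  1000→Y | 1000→Y | 11→T | 1001→U | 00→W
Decoded message: YYTUW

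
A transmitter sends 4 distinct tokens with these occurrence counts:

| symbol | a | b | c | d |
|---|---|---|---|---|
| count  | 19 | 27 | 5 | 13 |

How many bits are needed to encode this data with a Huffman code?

Merge the two smallest weights repeatedly:
c(5) + d(13) → 18
18 + a(19) → 37
b(27) + 37 → 64
The encoded length is the sum of every internal node's weight: 18 + 37 + 64 = 119 bits.

119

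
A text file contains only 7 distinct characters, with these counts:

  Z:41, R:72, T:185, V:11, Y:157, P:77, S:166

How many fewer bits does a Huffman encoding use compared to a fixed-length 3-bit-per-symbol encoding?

332

Fixed-length: 3 bits × 709 symbols = 2127 bits.
Huffman merges:
merge V(11) and Z(41): 52
merge 52 and R(72): 124
merge P(77) and 124: 201
merge Y(157) and S(166): 323
merge T(185) and 201: 386
merge 323 and 386: 709
Huffman total = 52 + 124 + 201 + 323 + 386 + 709 = 1795 bits.
Saving = 2127 − 1795 = 332 bits.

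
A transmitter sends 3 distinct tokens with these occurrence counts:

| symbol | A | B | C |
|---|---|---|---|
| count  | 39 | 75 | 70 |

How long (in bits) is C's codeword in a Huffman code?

2

Repeatedly merge the two smallest:
combine A(39), C(70) → 109
combine B(75), 109 → 184
The subtree containing C is merged 2 times, so code length = 2.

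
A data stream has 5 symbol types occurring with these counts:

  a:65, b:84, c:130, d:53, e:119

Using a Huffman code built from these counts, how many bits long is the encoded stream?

1020

Greedily combine the two least-frequent nodes:
combine d(53), a(65) → 118
combine b(84), 118 → 202
combine e(119), c(130) → 249
combine 202, 249 → 451
The encoded length is the sum of every internal node's weight: 118 + 202 + 249 + 451 = 1020 bits.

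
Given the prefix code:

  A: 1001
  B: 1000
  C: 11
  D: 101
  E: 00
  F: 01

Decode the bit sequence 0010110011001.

EDAA

Read left to right; each codeword is recognised as soon as it completes (prefix code):
  00→E | 101→D | 1001→A | 1001→A
Decoded message: EDAA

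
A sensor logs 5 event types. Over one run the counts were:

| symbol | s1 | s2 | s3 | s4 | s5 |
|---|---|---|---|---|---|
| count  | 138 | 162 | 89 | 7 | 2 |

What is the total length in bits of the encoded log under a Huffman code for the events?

Merge the two smallest weights repeatedly:
combine s5(2), s4(7) → 9
combine 9, s3(89) → 98
combine 98, s1(138) → 236
combine s2(162), 236 → 398
The encoded length is the sum of every internal node's weight: 9 + 98 + 236 + 398 = 741 bits.

741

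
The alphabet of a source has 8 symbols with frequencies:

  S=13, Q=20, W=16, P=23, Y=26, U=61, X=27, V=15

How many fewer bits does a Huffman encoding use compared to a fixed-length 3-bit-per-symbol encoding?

33

Fixed-length: 3 bits × 201 symbols = 603 bits.
Huffman merges:
combine S(13), V(15) → 28
combine W(16), Q(20) → 36
combine P(23), Y(26) → 49
combine X(27), 28 → 55
combine 36, 49 → 85
combine 55, U(61) → 116
combine 85, 116 → 201
Huffman total = 28 + 36 + 49 + 55 + 85 + 116 + 201 = 570 bits.
Saving = 603 − 570 = 33 bits.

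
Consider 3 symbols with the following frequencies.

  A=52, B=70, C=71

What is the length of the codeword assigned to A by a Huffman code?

Repeatedly merge the two smallest:
A(52) + B(70) → 122
C(71) + 122 → 193
The subtree containing A is merged 2 times, so code length = 2.

2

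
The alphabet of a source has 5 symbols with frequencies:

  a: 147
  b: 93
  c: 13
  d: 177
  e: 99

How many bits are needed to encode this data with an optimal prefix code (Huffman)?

Greedily combine the two least-frequent nodes:
combine c(13), b(93) → 106
combine e(99), 106 → 205
combine a(147), d(177) → 324
combine 205, 324 → 529
The encoded length is the sum of every internal node's weight: 106 + 205 + 324 + 529 = 1164 bits.

1164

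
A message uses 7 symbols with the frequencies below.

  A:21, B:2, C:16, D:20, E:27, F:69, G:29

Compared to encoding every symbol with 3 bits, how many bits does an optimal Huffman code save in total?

82

Fixed-length: 3 bits × 184 symbols = 552 bits.
Huffman merges:
combine B(2), C(16) → 18
combine 18, D(20) → 38
combine A(21), E(27) → 48
combine G(29), 38 → 67
combine 48, 67 → 115
combine F(69), 115 → 184
Huffman total = 18 + 38 + 48 + 67 + 115 + 184 = 470 bits.
Saving = 552 − 470 = 82 bits.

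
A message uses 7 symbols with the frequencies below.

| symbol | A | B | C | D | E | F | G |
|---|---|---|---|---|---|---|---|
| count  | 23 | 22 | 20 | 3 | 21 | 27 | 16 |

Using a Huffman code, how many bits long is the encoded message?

Merge the two smallest weights repeatedly:
D(3) + G(16) → 19
19 + C(20) → 39
E(21) + B(22) → 43
A(23) + F(27) → 50
39 + 43 → 82
50 + 82 → 132
Each symbol's bit-cost is frequency × depth; summing gives 365 bits (equivalently 19 + 39 + 43 + 50 + 82 + 132).

365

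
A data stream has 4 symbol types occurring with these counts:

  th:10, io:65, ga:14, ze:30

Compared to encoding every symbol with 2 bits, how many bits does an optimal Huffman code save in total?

Fixed-length: 2 bits × 119 symbols = 238 bits.
Huffman merges:
th(10) + ga(14) → 24
24 + ze(30) → 54
54 + io(65) → 119
Huffman total = 24 + 54 + 119 = 197 bits.
Saving = 238 − 197 = 41 bits.

41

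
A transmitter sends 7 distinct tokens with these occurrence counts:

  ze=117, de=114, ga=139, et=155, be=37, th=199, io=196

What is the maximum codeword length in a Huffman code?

Merge the two lowest-weight nodes at each step:
combine be(37), de(114) → 151
combine ze(117), ga(139) → 256
combine 151, et(155) → 306
combine io(196), th(199) → 395
combine 256, 306 → 562
combine 395, 562 → 957
The first pair merged (be, de) ends up deepest, at depth 4.

4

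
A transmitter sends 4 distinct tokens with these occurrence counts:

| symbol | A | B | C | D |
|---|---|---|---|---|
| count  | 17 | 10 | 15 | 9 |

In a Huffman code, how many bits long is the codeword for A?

2

Repeatedly merge the two smallest:
merge D(9) and B(10): 19
merge C(15) and A(17): 32
merge 19 and 32: 51
The subtree containing A is merged 2 times, so code length = 2.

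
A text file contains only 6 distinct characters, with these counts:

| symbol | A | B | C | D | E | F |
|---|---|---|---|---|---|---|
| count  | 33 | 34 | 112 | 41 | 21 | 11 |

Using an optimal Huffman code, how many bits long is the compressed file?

Merge the two smallest weights repeatedly:
F(11) + E(21) → 32
32 + A(33) → 65
B(34) + D(41) → 75
65 + 75 → 140
C(112) + 140 → 252
Total encoded bits = sum of merged weights = 32 + 65 + 75 + 140 + 252 = 564.

564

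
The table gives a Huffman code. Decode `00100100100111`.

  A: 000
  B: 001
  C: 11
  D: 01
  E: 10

BBBBC

Read left to right; each codeword is recognised as soon as it completes (prefix code):
  001→B | 001→B | 001→B | 001→B | 11→C
Decoded message: BBBBC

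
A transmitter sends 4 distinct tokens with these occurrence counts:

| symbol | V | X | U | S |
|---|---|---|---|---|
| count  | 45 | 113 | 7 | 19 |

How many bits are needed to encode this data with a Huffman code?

Merge the two smallest weights repeatedly:
combine U(7), S(19) → 26
combine 26, V(45) → 71
combine 71, X(113) → 184
Total encoded bits = sum of merged weights = 26 + 71 + 184 = 281.

281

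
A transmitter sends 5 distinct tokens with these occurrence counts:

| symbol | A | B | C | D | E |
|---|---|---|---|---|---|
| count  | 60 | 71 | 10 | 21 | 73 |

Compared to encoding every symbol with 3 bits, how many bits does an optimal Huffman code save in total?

204

Fixed-length: 3 bits × 235 symbols = 705 bits.
Huffman merges:
merge C(10) and D(21): 31
merge 31 and A(60): 91
merge B(71) and E(73): 144
merge 91 and 144: 235
Huffman total = 31 + 91 + 144 + 235 = 501 bits.
Saving = 705 − 501 = 204 bits.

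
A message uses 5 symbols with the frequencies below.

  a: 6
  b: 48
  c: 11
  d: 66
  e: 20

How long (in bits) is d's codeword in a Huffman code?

1

Huffman merges, smallest pair first:
combine a(6), c(11) → 17
combine 17, e(20) → 37
combine 37, b(48) → 85
combine d(66), 85 → 151
d is merged only at the final step, so code length = 1.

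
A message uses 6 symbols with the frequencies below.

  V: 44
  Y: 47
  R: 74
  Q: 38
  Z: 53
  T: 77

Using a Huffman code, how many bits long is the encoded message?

Merge the two smallest weights repeatedly:
merge Q(38) and V(44): 82
merge Y(47) and Z(53): 100
merge R(74) and T(77): 151
merge 82 and 100: 182
merge 151 and 182: 333
The encoded length is the sum of every internal node's weight: 82 + 100 + 151 + 182 + 333 = 848 bits.

848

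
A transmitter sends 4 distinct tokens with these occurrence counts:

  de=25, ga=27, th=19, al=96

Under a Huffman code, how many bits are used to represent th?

Repeatedly merge the two smallest:
merge th(19) and de(25): 44
merge ga(27) and 44: 71
merge 71 and al(96): 167
th sits 3 levels below the root, so its codeword is 3 bits.

3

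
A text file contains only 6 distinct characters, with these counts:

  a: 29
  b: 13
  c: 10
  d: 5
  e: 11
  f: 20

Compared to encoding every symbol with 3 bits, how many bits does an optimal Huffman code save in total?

Fixed-length: 3 bits × 88 symbols = 264 bits.
Huffman merges:
merge d(5) and c(10): 15
merge e(11) and b(13): 24
merge 15 and f(20): 35
merge 24 and a(29): 53
merge 35 and 53: 88
Huffman total = 15 + 24 + 35 + 53 + 88 = 215 bits.
Saving = 264 − 215 = 49 bits.

49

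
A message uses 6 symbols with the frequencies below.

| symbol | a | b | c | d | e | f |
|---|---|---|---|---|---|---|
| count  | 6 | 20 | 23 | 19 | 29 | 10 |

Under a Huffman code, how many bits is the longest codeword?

Merge the two lowest-weight nodes at each step:
a(6) + f(10) → 16
16 + d(19) → 35
b(20) + c(23) → 43
e(29) + 35 → 64
43 + 64 → 107
Maximum depth reached is 4.

4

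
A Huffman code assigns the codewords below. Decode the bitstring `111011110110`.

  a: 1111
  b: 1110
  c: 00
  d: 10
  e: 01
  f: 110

Read left to right; each codeword is recognised as soon as it completes (prefix code):
  1110→b | 1111→a | 01→e | 10→d
Decoded message: baed

baed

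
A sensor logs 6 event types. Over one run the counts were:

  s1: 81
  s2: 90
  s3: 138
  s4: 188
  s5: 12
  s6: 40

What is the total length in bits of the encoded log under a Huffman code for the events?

Build the Huffman tree bottom-up:
combine s5(12), s6(40) → 52
combine 52, s1(81) → 133
combine s2(90), 133 → 223
combine s3(138), s4(188) → 326
combine 223, 326 → 549
Each symbol's bit-cost is frequency × depth; summing gives 1283 bits (equivalently 52 + 133 + 223 + 326 + 549).

1283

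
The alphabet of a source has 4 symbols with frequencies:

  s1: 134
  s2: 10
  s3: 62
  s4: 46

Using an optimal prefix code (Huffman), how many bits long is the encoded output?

426

Greedily combine the two least-frequent nodes:
combine s2(10), s4(46) → 56
combine 56, s3(62) → 118
combine 118, s1(134) → 252
Each symbol's bit-cost is frequency × depth; summing gives 426 bits (equivalently 56 + 118 + 252).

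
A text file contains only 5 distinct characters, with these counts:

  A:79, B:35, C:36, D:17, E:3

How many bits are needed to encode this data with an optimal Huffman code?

Build the Huffman tree bottom-up:
E(3) + D(17) → 20
20 + B(35) → 55
C(36) + 55 → 91
A(79) + 91 → 170
The encoded length is the sum of every internal node's weight: 20 + 55 + 91 + 170 = 336 bits.

336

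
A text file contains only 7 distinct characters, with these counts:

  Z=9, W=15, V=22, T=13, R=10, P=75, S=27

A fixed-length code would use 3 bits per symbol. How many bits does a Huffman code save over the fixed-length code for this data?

Fixed-length: 3 bits × 171 symbols = 513 bits.
Huffman merges:
merge Z(9) and R(10): 19
merge T(13) and W(15): 28
merge 19 and V(22): 41
merge S(27) and 28: 55
merge 41 and 55: 96
merge P(75) and 96: 171
Huffman total = 19 + 28 + 41 + 55 + 96 + 171 = 410 bits.
Saving = 513 − 410 = 103 bits.

103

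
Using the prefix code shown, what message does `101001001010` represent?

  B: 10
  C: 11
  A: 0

Read left to right; each codeword is recognised as soon as it completes (prefix code):
  10→B | 10→B | 0→A | 10→B | 0→A | 10→B | 10→B
Decoded message: BBABABB

BBABABB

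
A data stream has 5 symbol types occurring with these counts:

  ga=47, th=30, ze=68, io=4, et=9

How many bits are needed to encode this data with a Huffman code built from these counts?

304

Greedily combine the two least-frequent nodes:
io(4) + et(9) → 13
13 + th(30) → 43
43 + ga(47) → 90
ze(68) + 90 → 158
Total encoded bits = sum of merged weights = 13 + 43 + 90 + 158 = 304.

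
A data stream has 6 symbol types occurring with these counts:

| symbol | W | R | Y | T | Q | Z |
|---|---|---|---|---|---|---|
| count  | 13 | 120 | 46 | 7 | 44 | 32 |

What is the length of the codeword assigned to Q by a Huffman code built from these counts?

Huffman merges, smallest pair first:
merge T(7) and W(13): 20
merge 20 and Z(32): 52
merge Q(44) and Y(46): 90
merge 52 and 90: 142
merge R(120) and 142: 262
The subtree containing Q is merged 3 times, so code length = 3.

3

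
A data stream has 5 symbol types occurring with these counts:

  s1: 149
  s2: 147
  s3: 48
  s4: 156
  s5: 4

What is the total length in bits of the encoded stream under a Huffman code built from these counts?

1060

Build the Huffman tree bottom-up:
s5(4) + s3(48) → 52
52 + s2(147) → 199
s1(149) + s4(156) → 305
199 + 305 → 504
Each symbol's bit-cost is frequency × depth; summing gives 1060 bits (equivalently 52 + 199 + 305 + 504).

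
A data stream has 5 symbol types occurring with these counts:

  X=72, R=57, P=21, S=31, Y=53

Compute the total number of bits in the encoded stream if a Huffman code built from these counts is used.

Merge the two smallest weights repeatedly:
combine P(21), S(31) → 52
combine 52, Y(53) → 105
combine R(57), X(72) → 129
combine 105, 129 → 234
Total encoded bits = sum of merged weights = 52 + 105 + 129 + 234 = 520.

520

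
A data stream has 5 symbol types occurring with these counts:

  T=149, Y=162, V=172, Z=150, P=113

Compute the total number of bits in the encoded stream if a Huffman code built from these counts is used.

Merge the two smallest weights repeatedly:
combine P(113), T(149) → 262
combine Z(150), Y(162) → 312
combine V(172), 262 → 434
combine 312, 434 → 746
Total encoded bits = sum of merged weights = 262 + 312 + 434 + 746 = 1754.

1754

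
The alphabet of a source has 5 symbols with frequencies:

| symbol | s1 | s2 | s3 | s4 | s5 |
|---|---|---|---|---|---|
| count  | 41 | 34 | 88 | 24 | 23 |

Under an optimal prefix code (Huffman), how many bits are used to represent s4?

3

Build the tree from the bottom:
combine s5(23), s4(24) → 47
combine s2(34), s1(41) → 75
combine 47, 75 → 122
combine s3(88), 122 → 210
s4's leaf is at depth 3, giving a 3-bit codeword.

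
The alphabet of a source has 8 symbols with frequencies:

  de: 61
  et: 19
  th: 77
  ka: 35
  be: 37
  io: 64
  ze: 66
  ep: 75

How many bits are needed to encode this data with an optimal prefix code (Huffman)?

1279

Build the Huffman tree bottom-up:
combine et(19), ka(35) → 54
combine be(37), 54 → 91
combine de(61), io(64) → 125
combine ze(66), ep(75) → 141
combine th(77), 91 → 168
combine 125, 141 → 266
combine 168, 266 → 434
The encoded length is the sum of every internal node's weight: 54 + 91 + 125 + 141 + 168 + 266 + 434 = 1279 bits.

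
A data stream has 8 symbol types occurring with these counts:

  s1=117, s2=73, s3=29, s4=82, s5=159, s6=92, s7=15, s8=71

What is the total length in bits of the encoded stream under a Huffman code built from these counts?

1797

Merge the two smallest weights repeatedly:
s7(15) + s3(29) → 44
44 + s8(71) → 115
s2(73) + s4(82) → 155
s6(92) + 115 → 207
s1(117) + 155 → 272
s5(159) + 207 → 366
272 + 366 → 638
Each symbol's bit-cost is frequency × depth; summing gives 1797 bits (equivalently 44 + 115 + 155 + 207 + 272 + 366 + 638).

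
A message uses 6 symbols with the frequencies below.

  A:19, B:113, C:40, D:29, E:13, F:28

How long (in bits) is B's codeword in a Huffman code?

1

Huffman merges, smallest pair first:
combine E(13), A(19) → 32
combine F(28), D(29) → 57
combine 32, C(40) → 72
combine 57, 72 → 129
combine B(113), 129 → 242
B is merged only at the final step, so code length = 1.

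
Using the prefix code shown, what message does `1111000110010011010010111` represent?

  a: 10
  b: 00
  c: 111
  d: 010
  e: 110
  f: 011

Read left to right; each codeword is recognised as soon as it completes (prefix code):
  111→c | 10→a | 00→b | 110→e | 010→d | 011→f | 010→d | 010→d | 111→c
Decoded message: cabedfddc

cabedfddc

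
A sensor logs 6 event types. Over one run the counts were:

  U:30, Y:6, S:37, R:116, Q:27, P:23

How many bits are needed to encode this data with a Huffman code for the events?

514

Greedily combine the two least-frequent nodes:
combine Y(6), P(23) → 29
combine Q(27), 29 → 56
combine U(30), S(37) → 67
combine 56, 67 → 123
combine R(116), 123 → 239
The encoded length is the sum of every internal node's weight: 29 + 56 + 67 + 123 + 239 = 514 bits.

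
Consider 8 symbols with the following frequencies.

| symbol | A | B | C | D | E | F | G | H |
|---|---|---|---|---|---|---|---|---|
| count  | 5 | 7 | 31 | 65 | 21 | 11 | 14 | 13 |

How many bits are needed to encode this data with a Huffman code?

433

Build the Huffman tree bottom-up:
combine A(5), B(7) → 12
combine F(11), 12 → 23
combine H(13), G(14) → 27
combine E(21), 23 → 44
combine 27, C(31) → 58
combine 44, 58 → 102
combine D(65), 102 → 167
Total encoded bits = sum of merged weights = 12 + 23 + 27 + 44 + 58 + 102 + 167 = 433.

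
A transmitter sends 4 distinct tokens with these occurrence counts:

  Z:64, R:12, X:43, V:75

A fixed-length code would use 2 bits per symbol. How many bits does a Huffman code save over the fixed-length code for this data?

Fixed-length: 2 bits × 194 symbols = 388 bits.
Huffman merges:
R(12) + X(43) → 55
55 + Z(64) → 119
V(75) + 119 → 194
Huffman total = 55 + 119 + 194 = 368 bits.
Saving = 388 − 368 = 20 bits.

20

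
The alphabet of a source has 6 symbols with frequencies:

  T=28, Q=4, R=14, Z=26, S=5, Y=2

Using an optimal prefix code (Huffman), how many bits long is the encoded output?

172

Greedily combine the two least-frequent nodes:
merge Y(2) and Q(4): 6
merge S(5) and 6: 11
merge 11 and R(14): 25
merge 25 and Z(26): 51
merge T(28) and 51: 79
Each symbol's bit-cost is frequency × depth; summing gives 172 bits (equivalently 6 + 11 + 25 + 51 + 79).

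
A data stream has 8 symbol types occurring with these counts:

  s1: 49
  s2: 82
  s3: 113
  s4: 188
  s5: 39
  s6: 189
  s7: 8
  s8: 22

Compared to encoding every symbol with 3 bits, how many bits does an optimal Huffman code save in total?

278

Fixed-length: 3 bits × 690 symbols = 2070 bits.
Huffman merges:
s7(8) + s8(22) → 30
30 + s5(39) → 69
s1(49) + 69 → 118
s2(82) + s3(113) → 195
118 + s4(188) → 306
s6(189) + 195 → 384
306 + 384 → 690
Huffman total = 30 + 69 + 118 + 195 + 306 + 384 + 690 = 1792 bits.
Saving = 2070 − 1792 = 278 bits.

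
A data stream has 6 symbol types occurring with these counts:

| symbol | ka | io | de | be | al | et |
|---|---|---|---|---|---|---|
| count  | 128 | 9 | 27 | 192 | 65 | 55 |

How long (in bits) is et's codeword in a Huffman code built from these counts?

4

Build the tree from the bottom:
merge io(9) and de(27): 36
merge 36 and et(55): 91
merge al(65) and 91: 156
merge ka(128) and 156: 284
merge be(192) and 284: 476
The subtree containing et is merged 4 times, so code length = 4.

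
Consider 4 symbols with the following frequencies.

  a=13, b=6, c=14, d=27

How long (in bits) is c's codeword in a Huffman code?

Build the tree from the bottom:
b(6) + a(13) → 19
c(14) + 19 → 33
d(27) + 33 → 60
The subtree containing c is merged 2 times, so code length = 2.

2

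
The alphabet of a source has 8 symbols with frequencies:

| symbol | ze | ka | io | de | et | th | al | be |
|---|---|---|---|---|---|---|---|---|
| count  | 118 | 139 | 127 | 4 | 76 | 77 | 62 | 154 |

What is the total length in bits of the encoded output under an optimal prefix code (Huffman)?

2183

Merge the two smallest weights repeatedly:
merge de(4) and al(62): 66
merge 66 and et(76): 142
merge th(77) and ze(118): 195
merge io(127) and ka(139): 266
merge 142 and be(154): 296
merge 195 and 266: 461
merge 296 and 461: 757
Each symbol's bit-cost is frequency × depth; summing gives 2183 bits (equivalently 66 + 142 + 195 + 266 + 296 + 461 + 757).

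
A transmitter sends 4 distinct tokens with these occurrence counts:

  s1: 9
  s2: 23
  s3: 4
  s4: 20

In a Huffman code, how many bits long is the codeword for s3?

Huffman merges, smallest pair first:
combine s3(4), s1(9) → 13
combine 13, s4(20) → 33
combine s2(23), 33 → 56
s3 sits 3 levels below the root, so its codeword is 3 bits.

3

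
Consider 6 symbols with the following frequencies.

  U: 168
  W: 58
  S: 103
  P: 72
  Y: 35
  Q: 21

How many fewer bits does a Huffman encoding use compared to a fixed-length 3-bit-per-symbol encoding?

287

Fixed-length: 3 bits × 457 symbols = 1371 bits.
Huffman merges:
merge Q(21) and Y(35): 56
merge 56 and W(58): 114
merge P(72) and S(103): 175
merge 114 and U(168): 282
merge 175 and 282: 457
Huffman total = 56 + 114 + 175 + 282 + 457 = 1084 bits.
Saving = 1371 − 1084 = 287 bits.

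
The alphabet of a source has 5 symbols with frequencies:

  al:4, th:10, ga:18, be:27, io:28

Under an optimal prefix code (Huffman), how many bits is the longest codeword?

3

Merge the two lowest-weight nodes at each step:
combine al(4), th(10) → 14
combine 14, ga(18) → 32
combine be(27), io(28) → 55
combine 32, 55 → 87
The rarest symbols sit at the bottom; the longest codeword is 3 bits.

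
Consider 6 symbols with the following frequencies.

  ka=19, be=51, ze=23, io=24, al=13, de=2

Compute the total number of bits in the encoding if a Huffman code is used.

309

Merge the two smallest weights repeatedly:
merge de(2) and al(13): 15
merge 15 and ka(19): 34
merge ze(23) and io(24): 47
merge 34 and 47: 81
merge be(51) and 81: 132
The encoded length is the sum of every internal node's weight: 15 + 34 + 47 + 81 + 132 = 309 bits.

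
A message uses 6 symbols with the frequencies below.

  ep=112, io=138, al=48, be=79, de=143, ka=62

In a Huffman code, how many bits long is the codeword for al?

4

Huffman merges, smallest pair first:
merge al(48) and ka(62): 110
merge be(79) and 110: 189
merge ep(112) and io(138): 250
merge de(143) and 189: 332
merge 250 and 332: 582
al's leaf is at depth 4, giving a 4-bit codeword.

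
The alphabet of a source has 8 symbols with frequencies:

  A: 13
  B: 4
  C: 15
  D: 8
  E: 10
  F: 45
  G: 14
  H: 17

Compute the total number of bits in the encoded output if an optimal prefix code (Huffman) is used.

Greedily combine the two least-frequent nodes:
combine B(4), D(8) → 12
combine E(10), 12 → 22
combine A(13), G(14) → 27
combine C(15), H(17) → 32
combine 22, 27 → 49
combine 32, F(45) → 77
combine 49, 77 → 126
Each symbol's bit-cost is frequency × depth; summing gives 345 bits (equivalently 12 + 22 + 27 + 32 + 49 + 77 + 126).

345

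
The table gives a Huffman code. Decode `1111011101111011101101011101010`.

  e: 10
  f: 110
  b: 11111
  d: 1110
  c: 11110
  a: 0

cdcdfedee

Read left to right; each codeword is recognised as soon as it completes (prefix code):
  11110→c | 1110→d | 11110→c | 1110→d | 110→f | 10→e | 1110→d | 10→e | 10→e
Decoded message: cdcdfedee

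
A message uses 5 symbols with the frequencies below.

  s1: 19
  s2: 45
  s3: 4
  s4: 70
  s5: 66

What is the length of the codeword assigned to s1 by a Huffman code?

4

Build the tree from the bottom:
combine s3(4), s1(19) → 23
combine 23, s2(45) → 68
combine s5(66), 68 → 134
combine s4(70), 134 → 204
The subtree containing s1 is merged 4 times, so code length = 4.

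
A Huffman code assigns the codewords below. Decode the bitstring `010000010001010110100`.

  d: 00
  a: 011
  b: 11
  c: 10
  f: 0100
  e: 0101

Read left to right; each codeword is recognised as soon as it completes (prefix code):
  0100→f | 00→d | 0100→f | 0101→e | 011→a | 0100→f
Decoded message: fdfeaf

fdfeaf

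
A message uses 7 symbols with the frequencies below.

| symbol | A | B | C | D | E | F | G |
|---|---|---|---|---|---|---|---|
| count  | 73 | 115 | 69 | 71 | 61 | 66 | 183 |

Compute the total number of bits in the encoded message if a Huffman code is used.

1731

Build the Huffman tree bottom-up:
merge E(61) and F(66): 127
merge C(69) and D(71): 140
merge A(73) and B(115): 188
merge 127 and 140: 267
merge G(183) and 188: 371
merge 267 and 371: 638
Total encoded bits = sum of merged weights = 127 + 140 + 188 + 267 + 371 + 638 = 1731.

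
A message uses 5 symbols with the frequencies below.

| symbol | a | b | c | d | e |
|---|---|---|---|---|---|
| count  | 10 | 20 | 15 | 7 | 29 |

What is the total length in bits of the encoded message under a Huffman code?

179

Build the Huffman tree bottom-up:
d(7) + a(10) → 17
c(15) + 17 → 32
b(20) + e(29) → 49
32 + 49 → 81
Total encoded bits = sum of merged weights = 17 + 32 + 49 + 81 = 179.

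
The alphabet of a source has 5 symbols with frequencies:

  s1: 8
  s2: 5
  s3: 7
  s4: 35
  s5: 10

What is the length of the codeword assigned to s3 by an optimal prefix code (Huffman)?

Huffman merges, smallest pair first:
combine s2(5), s3(7) → 12
combine s1(8), s5(10) → 18
combine 12, 18 → 30
combine 30, s4(35) → 65
The subtree containing s3 is merged 3 times, so code length = 3.

3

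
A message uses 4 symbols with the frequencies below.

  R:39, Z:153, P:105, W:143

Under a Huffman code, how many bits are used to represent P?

Huffman merges, smallest pair first:
R(39) + P(105) → 144
W(143) + 144 → 287
Z(153) + 287 → 440
The subtree containing P is merged 3 times, so code length = 3.

3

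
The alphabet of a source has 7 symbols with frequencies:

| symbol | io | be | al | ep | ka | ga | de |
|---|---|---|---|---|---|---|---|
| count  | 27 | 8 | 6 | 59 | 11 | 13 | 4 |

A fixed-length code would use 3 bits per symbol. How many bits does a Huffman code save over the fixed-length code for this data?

Fixed-length: 3 bits × 128 symbols = 384 bits.
Huffman merges:
combine de(4), al(6) → 10
combine be(8), 10 → 18
combine ka(11), ga(13) → 24
combine 18, 24 → 42
combine io(27), 42 → 69
combine ep(59), 69 → 128
Huffman total = 10 + 18 + 24 + 42 + 69 + 128 = 291 bits.
Saving = 384 − 291 = 93 bits.

93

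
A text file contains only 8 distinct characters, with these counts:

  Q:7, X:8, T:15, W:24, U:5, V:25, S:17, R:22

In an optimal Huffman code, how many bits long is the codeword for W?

Build the tree from the bottom:
U(5) + Q(7) → 12
X(8) + 12 → 20
T(15) + S(17) → 32
20 + R(22) → 42
W(24) + V(25) → 49
32 + 42 → 74
49 + 74 → 123
W's leaf is at depth 2, giving a 2-bit codeword.

2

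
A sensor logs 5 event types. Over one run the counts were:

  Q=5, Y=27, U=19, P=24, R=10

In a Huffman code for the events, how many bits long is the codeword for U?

2

Huffman merges, smallest pair first:
merge Q(5) and R(10): 15
merge 15 and U(19): 34
merge P(24) and Y(27): 51
merge 34 and 51: 85
U sits 2 levels below the root, so its codeword is 2 bits.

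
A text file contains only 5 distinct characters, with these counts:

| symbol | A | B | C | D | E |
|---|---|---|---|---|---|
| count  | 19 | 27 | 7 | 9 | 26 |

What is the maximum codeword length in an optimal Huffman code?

3

Merge the two lowest-weight nodes at each step:
combine C(7), D(9) → 16
combine 16, A(19) → 35
combine E(26), B(27) → 53
combine 35, 53 → 88
The first pair merged (C, D) ends up deepest, at depth 3.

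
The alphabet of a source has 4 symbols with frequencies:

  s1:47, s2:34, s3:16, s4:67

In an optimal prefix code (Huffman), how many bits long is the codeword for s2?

Repeatedly merge the two smallest:
merge s3(16) and s2(34): 50
merge s1(47) and 50: 97
merge s4(67) and 97: 164
The subtree containing s2 is merged 3 times, so code length = 3.

3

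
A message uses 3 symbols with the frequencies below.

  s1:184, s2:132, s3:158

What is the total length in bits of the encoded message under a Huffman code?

764

Merge the two smallest weights repeatedly:
s2(132) + s3(158) → 290
s1(184) + 290 → 474
The encoded length is the sum of every internal node's weight: 290 + 474 = 764 bits.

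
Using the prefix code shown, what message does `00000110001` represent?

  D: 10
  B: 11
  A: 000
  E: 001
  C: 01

AEDE

Read left to right; each codeword is recognised as soon as it completes (prefix code):
  000→A | 001→E | 10→D | 001→E
Decoded message: AEDE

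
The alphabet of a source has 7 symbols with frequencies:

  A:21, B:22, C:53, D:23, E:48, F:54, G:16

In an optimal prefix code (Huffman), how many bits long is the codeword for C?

Repeatedly merge the two smallest:
merge G(16) and A(21): 37
merge B(22) and D(23): 45
merge 37 and 45: 82
merge E(48) and C(53): 101
merge F(54) and 82: 136
merge 101 and 136: 237
The subtree containing C is merged 2 times, so code length = 2.

2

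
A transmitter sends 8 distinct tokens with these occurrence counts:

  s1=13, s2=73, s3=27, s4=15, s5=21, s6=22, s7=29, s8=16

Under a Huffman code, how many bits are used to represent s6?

3

Repeatedly merge the two smallest:
combine s1(13), s4(15) → 28
combine s8(16), s5(21) → 37
combine s6(22), s3(27) → 49
combine 28, s7(29) → 57
combine 37, 49 → 86
combine 57, s2(73) → 130
combine 86, 130 → 216
The subtree containing s6 is merged 3 times, so code length = 3.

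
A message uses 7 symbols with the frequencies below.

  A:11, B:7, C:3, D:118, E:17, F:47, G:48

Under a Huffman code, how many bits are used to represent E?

Repeatedly merge the two smallest:
C(3) + B(7) → 10
10 + A(11) → 21
E(17) + 21 → 38
38 + F(47) → 85
G(48) + 85 → 133
D(118) + 133 → 251
E's leaf is at depth 4, giving a 4-bit codeword.

4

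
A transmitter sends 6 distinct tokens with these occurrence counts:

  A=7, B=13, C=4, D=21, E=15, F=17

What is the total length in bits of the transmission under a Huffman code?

Build the Huffman tree bottom-up:
combine C(4), A(7) → 11
combine 11, B(13) → 24
combine E(15), F(17) → 32
combine D(21), 24 → 45
combine 32, 45 → 77
Each symbol's bit-cost is frequency × depth; summing gives 189 bits (equivalently 11 + 24 + 32 + 45 + 77).

189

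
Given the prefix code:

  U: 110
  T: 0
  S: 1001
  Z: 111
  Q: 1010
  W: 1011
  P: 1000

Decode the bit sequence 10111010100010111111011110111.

WQPWZWUZ

Read left to right; each codeword is recognised as soon as it completes (prefix code):
  1011→W | 1010→Q | 1000→P | 1011→W | 111→Z | 1011→W | 110→U | 111→Z
Decoded message: WQPWZWUZ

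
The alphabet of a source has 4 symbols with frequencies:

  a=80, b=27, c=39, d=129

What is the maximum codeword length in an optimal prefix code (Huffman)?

Merge the two lowest-weight nodes at each step:
b(27) + c(39) → 66
66 + a(80) → 146
d(129) + 146 → 275
The first pair merged (b, c) ends up deepest, at depth 3.

3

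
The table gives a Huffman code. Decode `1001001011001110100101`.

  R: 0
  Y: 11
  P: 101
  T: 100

TTPTYPRRP

Read left to right; each codeword is recognised as soon as it completes (prefix code):
  100→T | 100→T | 101→P | 100→T | 11→Y | 101→P | 0→R | 0→R | 101→P
Decoded message: TTPTYPRRP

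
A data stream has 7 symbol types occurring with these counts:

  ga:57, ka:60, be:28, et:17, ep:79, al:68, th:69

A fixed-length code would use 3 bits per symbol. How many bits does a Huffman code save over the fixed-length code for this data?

Fixed-length: 3 bits × 378 symbols = 1134 bits.
Huffman merges:
et(17) + be(28) → 45
45 + ga(57) → 102
ka(60) + al(68) → 128
th(69) + ep(79) → 148
102 + 128 → 230
148 + 230 → 378
Huffman total = 45 + 102 + 128 + 148 + 230 + 378 = 1031 bits.
Saving = 1134 − 1031 = 103 bits.

103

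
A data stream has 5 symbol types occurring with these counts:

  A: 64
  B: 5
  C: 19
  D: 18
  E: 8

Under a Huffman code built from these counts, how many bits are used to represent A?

Repeatedly merge the two smallest:
merge B(5) and E(8): 13
merge 13 and D(18): 31
merge C(19) and 31: 50
merge 50 and A(64): 114
A is a child of the root — depth 1, so its codeword is a single bit.

1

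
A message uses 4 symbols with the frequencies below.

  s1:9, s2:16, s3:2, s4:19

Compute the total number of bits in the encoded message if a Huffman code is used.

84

Greedily combine the two least-frequent nodes:
merge s3(2) and s1(9): 11
merge 11 and s2(16): 27
merge s4(19) and 27: 46
Total encoded bits = sum of merged weights = 11 + 27 + 46 = 84.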